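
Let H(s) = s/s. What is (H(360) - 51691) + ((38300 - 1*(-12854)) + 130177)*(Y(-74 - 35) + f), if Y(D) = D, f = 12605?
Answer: 2265860486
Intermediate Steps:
H(s) = 1
(H(360) - 51691) + ((38300 - 1*(-12854)) + 130177)*(Y(-74 - 35) + f) = (1 - 51691) + ((38300 - 1*(-12854)) + 130177)*((-74 - 35) + 12605) = -51690 + ((38300 + 12854) + 130177)*(-109 + 12605) = -51690 + (51154 + 130177)*12496 = -51690 + 181331*12496 = -51690 + 2265912176 = 2265860486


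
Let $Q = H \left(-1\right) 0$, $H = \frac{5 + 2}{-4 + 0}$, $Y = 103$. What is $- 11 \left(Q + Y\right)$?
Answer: $-1133$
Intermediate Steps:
$H = - \frac{7}{4}$ ($H = \frac{7}{-4} = 7 \left(- \frac{1}{4}\right) = - \frac{7}{4} \approx -1.75$)
$Q = 0$ ($Q = \left(- \frac{7}{4}\right) \left(-1\right) 0 = \frac{7}{4} \cdot 0 = 0$)
$- 11 \left(Q + Y\right) = - 11 \left(0 + 103\right) = \left(-11\right) 103 = -1133$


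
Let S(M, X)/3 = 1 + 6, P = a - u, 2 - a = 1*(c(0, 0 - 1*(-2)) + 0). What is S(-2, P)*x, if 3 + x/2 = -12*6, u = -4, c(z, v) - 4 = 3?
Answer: -3150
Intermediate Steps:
c(z, v) = 7 (c(z, v) = 4 + 3 = 7)
a = -5 (a = 2 - (7 + 0) = 2 - 7 = -5)
P = -1 (P = -5 - 1*(-4) = -5 + 4 = -1)
S(M, X) = 21 (S(M, X) = 3*(1 + 6) = 3*7 = 21)
x = -150 (x = -6 + 2*(-12*6) = -6 + 2*(-72) = -6 - 144 = -150)
S(-2, P)*x = 21*(-150) = -3150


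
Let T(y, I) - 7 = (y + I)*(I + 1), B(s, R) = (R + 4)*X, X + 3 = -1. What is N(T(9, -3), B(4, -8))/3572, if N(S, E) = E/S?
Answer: -4/4465 ≈ -0.00089586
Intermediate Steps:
X = -4 (X = -3 - 1 = -4)
B(s, R) = -16 - 4*R (B(s, R) = (R + 4)*(-4) = (4 + R)*(-4) = -16 - 4*R)
T(y, I) = 7 + (1 + I)*(I + y) (T(y, I) = 7 + (y + I)*(I + 1) = 7 + (I + y)*(1 + I) = 7 + (1 + I)*(I + y))
N(T(9, -3), B(4, -8))/3572 = ((-16 - 4*(-8))/(7 - 3 + 9 + (-3)**2 - 3*9))/3572 = ((-16 + 32)/(7 - 3 + 9 + 9 - 27))*(1/3572) = (16/(-5))*(1/3572) = (16*(-1/5))*(1/3572) = -16/5*1/3572 = -4/4465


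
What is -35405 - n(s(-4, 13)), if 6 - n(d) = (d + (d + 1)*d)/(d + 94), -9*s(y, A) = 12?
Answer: -14766391/417 ≈ -35411.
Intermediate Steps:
s(y, A) = -4/3 (s(y, A) = -⅑*12 = -4/3)
n(d) = 6 - (d + d*(1 + d))/(94 + d) (n(d) = 6 - (d + (d + 1)*d)/(d + 94) = 6 - (d + (1 + d)*d)/(94 + d) = 6 - (d + d*(1 + d))/(94 + d))
-35405 - n(s(-4, 13)) = -35405 - (564 - (-4/3)² + 4*(-4/3))/(94 - 4/3) = -35405 - (564 - 1*16/9 - 16/3)/278/3 = -35405 - 3*(564 - 16/9 - 16/3)/278 = -35405 - 3*5012/(278*9) = -35405 - 1*2506/417 = -35405 - 2506/417 = -14766391/417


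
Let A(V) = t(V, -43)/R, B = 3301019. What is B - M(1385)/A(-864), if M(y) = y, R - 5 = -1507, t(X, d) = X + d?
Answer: 2991943963/907 ≈ 3.2987e+6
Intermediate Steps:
R = -1502 (R = 5 - 1507 = -1502)
A(V) = 43/1502 - V/1502 (A(V) = (V - 43)/(-1502) = (-43 + V)*(-1/1502) = 43/1502 - V/1502)
B - M(1385)/A(-864) = 3301019 - 1385/(43/1502 - 1/1502*(-864)) = 3301019 - 1385/(43/1502 + 432/751) = 3301019 - 1385/907/1502 = 3301019 - 1385*1502/907 = 3301019 - 1*2080270/907 = 3301019 - 2080270/907 = 2991943963/907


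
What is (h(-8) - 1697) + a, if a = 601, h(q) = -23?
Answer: -1119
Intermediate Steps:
(h(-8) - 1697) + a = (-23 - 1697) + 601 = -1720 + 601 = -1119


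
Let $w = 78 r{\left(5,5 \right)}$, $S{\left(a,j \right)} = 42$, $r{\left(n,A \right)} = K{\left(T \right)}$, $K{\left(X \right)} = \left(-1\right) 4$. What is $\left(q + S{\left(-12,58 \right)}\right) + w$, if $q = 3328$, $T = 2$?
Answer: $3058$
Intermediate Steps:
$K{\left(X \right)} = -4$
$r{\left(n,A \right)} = -4$
$w = -312$ ($w = 78 \left(-4\right) = -312$)
$\left(q + S{\left(-12,58 \right)}\right) + w = \left(3328 + 42\right) - 312 = 3370 - 312 = 3058$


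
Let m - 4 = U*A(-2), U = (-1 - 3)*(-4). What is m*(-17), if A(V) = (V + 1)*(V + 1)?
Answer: -340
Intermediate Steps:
A(V) = (1 + V)² (A(V) = (1 + V)*(1 + V) = (1 + V)²)
U = 16 (U = -4*(-4) = 16)
m = 20 (m = 4 + 16*(1 - 2)² = 4 + 16*(-1)² = 4 + 16*1 = 4 + 16 = 20)
m*(-17) = 20*(-17) = -340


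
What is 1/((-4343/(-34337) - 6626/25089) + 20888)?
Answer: 861480993/17994496426349 ≈ 4.7875e-5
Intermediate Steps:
1/((-4343/(-34337) - 6626/25089) + 20888) = 1/((-4343*(-1/34337) - 6626*1/25089) + 20888) = 1/((4343/34337 - 6626/25089) + 20888) = 1/(-118555435/861480993 + 20888) = 1/(17994496426349/861480993) = 861480993/17994496426349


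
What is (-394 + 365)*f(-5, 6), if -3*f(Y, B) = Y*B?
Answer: -290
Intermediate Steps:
f(Y, B) = -B*Y/3 (f(Y, B) = -Y*B/3 = -B*Y/3)
(-394 + 365)*f(-5, 6) = (-394 + 365)*(-⅓*6*(-5)) = -29*10 = -290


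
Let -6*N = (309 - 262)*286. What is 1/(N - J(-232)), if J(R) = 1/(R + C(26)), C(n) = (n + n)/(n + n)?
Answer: -231/517516 ≈ -0.00044636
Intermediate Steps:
C(n) = 1 (C(n) = (2*n)/((2*n)) = (2*n)*(1/(2*n)) = 1)
J(R) = 1/(1 + R) (J(R) = 1/(R + 1) = 1/(1 + R))
N = -6721/3 (N = -(309 - 262)*286/6 = -47*286/6 = -⅙*13442 = -6721/3 ≈ -2240.3)
1/(N - J(-232)) = 1/(-6721/3 - 1/(1 - 232)) = 1/(-6721/3 - 1/(-231)) = 1/(-6721/3 - 1*(-1/231)) = 1/(-6721/3 + 1/231) = 1/(-517516/231) = -231/517516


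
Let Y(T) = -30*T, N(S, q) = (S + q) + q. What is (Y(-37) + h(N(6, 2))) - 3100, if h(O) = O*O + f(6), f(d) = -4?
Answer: -1894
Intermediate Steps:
N(S, q) = S + 2*q
h(O) = -4 + O**2 (h(O) = O*O - 4 = O**2 - 4 = -4 + O**2)
(Y(-37) + h(N(6, 2))) - 3100 = (-30*(-37) + (-4 + (6 + 2*2)**2)) - 3100 = (1110 + (-4 + (6 + 4)**2)) - 3100 = (1110 + (-4 + 10**2)) - 3100 = (1110 + (-4 + 100)) - 3100 = (1110 + 96) - 3100 = 1206 - 3100 = -1894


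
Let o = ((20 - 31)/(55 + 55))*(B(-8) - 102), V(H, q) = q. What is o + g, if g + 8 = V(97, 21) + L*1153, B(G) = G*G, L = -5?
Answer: -28741/5 ≈ -5748.2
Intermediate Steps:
B(G) = G**2
g = -5752 (g = -8 + (21 - 5*1153) = -8 + (21 - 5765) = -8 - 5744 = -5752)
o = 19/5 (o = ((20 - 31)/(55 + 55))*((-8)**2 - 102) = (-11/110)*(64 - 102) = -11*1/110*(-38) = -1/10*(-38) = 19/5 ≈ 3.8000)
o + g = 19/5 - 5752 = -28741/5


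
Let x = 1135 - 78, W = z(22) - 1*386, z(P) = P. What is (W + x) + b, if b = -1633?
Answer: -940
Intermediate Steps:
W = -364 (W = 22 - 1*386 = 22 - 386 = -364)
x = 1057
(W + x) + b = (-364 + 1057) - 1633 = 693 - 1633 = -940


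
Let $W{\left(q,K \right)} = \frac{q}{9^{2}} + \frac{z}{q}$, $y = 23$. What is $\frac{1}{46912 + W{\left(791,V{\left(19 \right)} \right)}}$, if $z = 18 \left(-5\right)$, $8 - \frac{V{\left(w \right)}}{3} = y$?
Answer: $\frac{64071}{3006317143} \approx 2.1312 \cdot 10^{-5}$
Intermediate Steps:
$V{\left(w \right)} = -45$ ($V{\left(w \right)} = 24 - 69 = -45$)
$z = -90$
$W{\left(q,K \right)} = - \frac{90}{q} + \frac{q}{81}$ ($W{\left(q,K \right)} = \frac{q}{9^{2}} - \frac{90}{q} = \frac{q}{81} - \frac{90}{q} = - \frac{90}{q} + \frac{q}{81}$)
$\frac{1}{46912 + W{\left(791,V{\left(19 \right)} \right)}} = \frac{1}{46912 + \left(- \frac{90}{791} + \frac{1}{81} \cdot 791\right)} = \frac{1}{46912 + \left(\left(-90\right) \frac{1}{791} + \frac{791}{81}\right)} = \frac{1}{46912 + \left(- \frac{90}{791} + \frac{791}{81}\right)} = \frac{1}{46912 + \frac{618391}{64071}} = \frac{1}{\frac{3006317143}{64071}} = \frac{64071}{3006317143}$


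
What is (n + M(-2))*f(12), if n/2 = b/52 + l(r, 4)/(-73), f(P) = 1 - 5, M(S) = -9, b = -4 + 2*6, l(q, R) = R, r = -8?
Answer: 33412/949 ≈ 35.208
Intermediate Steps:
b = 8 (b = -4 + 12 = 8)
f(P) = -4
n = 188/949 (n = 2*(8/52 + 4/(-73)) = 2*(8*(1/52) + 4*(-1/73)) = 2*(2/13 - 4/73) = 2*(94/949) = 188/949 ≈ 0.19810)
(n + M(-2))*f(12) = (188/949 - 9)*(-4) = -8353/949*(-4) = 33412/949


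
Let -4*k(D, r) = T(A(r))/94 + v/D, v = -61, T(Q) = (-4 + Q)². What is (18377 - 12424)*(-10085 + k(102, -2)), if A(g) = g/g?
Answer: -143904512132/2397 ≈ -6.0035e+7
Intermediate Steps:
A(g) = 1
k(D, r) = -9/376 + 61/(4*D) (k(D, r) = -((-4 + 1)²/94 - 61/D)/4 = -((-3)²*(1/94) - 61/D)/4 = -(9*(1/94) - 61/D)/4 = -(9/94 - 61/D)/4 = -9/376 + 61/(4*D))
(18377 - 12424)*(-10085 + k(102, -2)) = (18377 - 12424)*(-10085 + (1/376)*(5734 - 9*102)/102) = 5953*(-10085 + (1/376)*(1/102)*(5734 - 918)) = 5953*(-10085 + (1/376)*(1/102)*4816) = 5953*(-10085 + 301/2397) = 5953*(-24173444/2397) = -143904512132/2397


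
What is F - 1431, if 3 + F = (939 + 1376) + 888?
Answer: 1769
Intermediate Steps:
F = 3200 (F = -3 + ((939 + 1376) + 888) = -3 + (2315 + 888) = -3 + 3203 = 3200)
F - 1431 = 3200 - 1431 = 1769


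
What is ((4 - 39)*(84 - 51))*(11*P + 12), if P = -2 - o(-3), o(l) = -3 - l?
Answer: 11550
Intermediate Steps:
P = -2 (P = -2 - (-3 - 1*(-3)) = -2 - (-3 + 3) = -2 - 1*0 = -2 + 0 = -2)
((4 - 39)*(84 - 51))*(11*P + 12) = ((4 - 39)*(84 - 51))*(11*(-2) + 12) = (-35*33)*(-22 + 12) = -1155*(-10) = 11550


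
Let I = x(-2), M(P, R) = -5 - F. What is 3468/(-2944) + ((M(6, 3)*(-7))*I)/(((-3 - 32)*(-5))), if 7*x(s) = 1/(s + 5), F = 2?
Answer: -64289/55200 ≈ -1.1647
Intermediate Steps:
M(P, R) = -7 (M(P, R) = -5 - 1*2 = -5 - 2 = -7)
x(s) = 1/(7*(5 + s)) (x(s) = 1/(7*(s + 5)) = 1/(7*(5 + s)))
I = 1/21 (I = 1/(7*(5 - 2)) = (1/7)/3 = (1/7)*(1/3) = 1/21 ≈ 0.047619)
3468/(-2944) + ((M(6, 3)*(-7))*I)/(((-3 - 32)*(-5))) = 3468/(-2944) + (-7*(-7)*(1/21))/(((-3 - 32)*(-5))) = 3468*(-1/2944) + (49*(1/21))/((-35*(-5))) = -867/736 + (7/3)/175 = -867/736 + (7/3)*(1/175) = -867/736 + 1/75 = -64289/55200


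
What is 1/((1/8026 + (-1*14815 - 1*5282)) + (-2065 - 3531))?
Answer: -8026/206212017 ≈ -3.8921e-5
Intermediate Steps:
1/((1/8026 + (-1*14815 - 1*5282)) + (-2065 - 3531)) = 1/((1/8026 + (-14815 - 5282)) - 5596) = 1/((1/8026 - 20097) - 5596) = 1/(-161298521/8026 - 5596) = 1/(-206212017/8026) = -8026/206212017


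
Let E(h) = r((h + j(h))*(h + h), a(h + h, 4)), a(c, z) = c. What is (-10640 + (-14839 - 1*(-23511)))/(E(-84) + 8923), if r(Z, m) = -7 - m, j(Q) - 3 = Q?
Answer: -164/757 ≈ -0.21664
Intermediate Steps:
j(Q) = 3 + Q
E(h) = -7 - 2*h (E(h) = -7 - (h + h) = -7 - 2*h)
(-10640 + (-14839 - 1*(-23511)))/(E(-84) + 8923) = (-10640 + (-14839 - 1*(-23511)))/((-7 - 2*(-84)) + 8923) = (-10640 + (-14839 + 23511))/((-7 + 168) + 8923) = (-10640 + 8672)/(161 + 8923) = -1968/9084 = -1968*1/9084 = -164/757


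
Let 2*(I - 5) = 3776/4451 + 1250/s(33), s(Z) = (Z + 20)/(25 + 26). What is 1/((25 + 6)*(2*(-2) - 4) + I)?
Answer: 235903/84651260 ≈ 0.0027868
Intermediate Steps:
s(Z) = 20/51 + Z/51 (s(Z) = (20 + Z)/51 = (20 + Z)*(1/51) = 20/51 + Z/51)
I = 143155204/235903 (I = 5 + (3776/4451 + 1250/(20/51 + (1/51)*33))/2 = 5 + (3776*(1/4451) + 1250/(20/51 + 11/17))/2 = 5 + (3776/4451 + 1250/(53/51))/2 = 5 + (3776/4451 + 1250*(51/53))/2 = 5 + (3776/4451 + 63750/53)/2 = 5 + (½)*(283951378/235903) = 5 + 141975689/235903 = 143155204/235903 ≈ 606.84)
1/((25 + 6)*(2*(-2) - 4) + I) = 1/((25 + 6)*(2*(-2) - 4) + 143155204/235903) = 1/(31*(-4 - 4) + 143155204/235903) = 1/(31*(-8) + 143155204/235903) = 1/(-248 + 143155204/235903) = 1/(84651260/235903) = 235903/84651260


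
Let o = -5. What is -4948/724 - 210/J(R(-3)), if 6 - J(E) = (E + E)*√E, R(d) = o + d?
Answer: 4*(-4948*√2 + 5679*I)/(181*(-3*I + 16*√2)) ≈ -7.4389 + 4.5602*I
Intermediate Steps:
R(d) = -5 + d
J(E) = 6 - 2*E^(3/2) (J(E) = 6 - (E + E)*√E = 6 - 2*E*√E = 6 - 2*E^(3/2))
-4948/724 - 210/J(R(-3)) = -4948/724 - 210/(6 - 2*(-5 - 3)^(3/2)) = -4948*1/724 - 210/(6 - (-32)*I*√2) = -1237/181 - 210/(6 - (-32)*I*√2) = -1237/181 - 210/(6 + 32*I*√2)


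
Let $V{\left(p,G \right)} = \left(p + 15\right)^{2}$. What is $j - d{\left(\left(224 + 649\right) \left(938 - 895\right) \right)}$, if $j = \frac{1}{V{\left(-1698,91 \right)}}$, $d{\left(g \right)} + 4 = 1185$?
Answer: $- \frac{3345169508}{2832489} \approx -1181.0$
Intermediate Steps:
$d{\left(g \right)} = 1181$ ($d{\left(g \right)} = -4 + 1185 = 1181$)
$V{\left(p,G \right)} = \left(15 + p\right)^{2}$
$j = \frac{1}{2832489}$ ($j = \frac{1}{\left(15 - 1698\right)^{2}} = \frac{1}{\left(-1683\right)^{2}} = \frac{1}{2832489} \approx 3.5305 \cdot 10^{-7}$)
$j - d{\left(\left(224 + 649\right) \left(938 - 895\right) \right)} = \frac{1}{2832489} - 1181 = - \frac{3345169508}{2832489}$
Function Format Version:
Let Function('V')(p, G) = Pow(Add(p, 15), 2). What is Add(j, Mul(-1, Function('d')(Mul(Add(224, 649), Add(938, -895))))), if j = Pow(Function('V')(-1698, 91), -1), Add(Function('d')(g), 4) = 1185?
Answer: Rational(-3345169508, 2832489) ≈ -1181.0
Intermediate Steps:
Function('d')(g) = 1181 (Function('d')(g) = Add(-4, 1185) = 1181)
Function('V')(p, G) = Pow(Add(15, p), 2)
j = Rational(1, 2832489) (j = Pow(Pow(Add(15, -1698), 2), -1) = Pow(Pow(-1683, 2), -1) = Pow(2832489, -1) = Rational(1, 2832489) ≈ 3.5305e-7)
Add(j, Mul(-1, Function('d')(Mul(Add(224, 649), Add(938, -895))))) = Add(Rational(1, 2832489), Mul(-1, 1181)) = Add(Rational(1, 2832489), -1181) = Rational(-3345169508, 2832489)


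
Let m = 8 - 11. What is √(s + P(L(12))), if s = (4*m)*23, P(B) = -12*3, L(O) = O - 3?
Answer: 2*I*√78 ≈ 17.664*I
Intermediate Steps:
L(O) = -3 + O
P(B) = -36
m = -3
s = -276 (s = (4*(-3))*23 = -12*23 = -276)
√(s + P(L(12))) = √(-276 - 36) = √(-312) = 2*I*√78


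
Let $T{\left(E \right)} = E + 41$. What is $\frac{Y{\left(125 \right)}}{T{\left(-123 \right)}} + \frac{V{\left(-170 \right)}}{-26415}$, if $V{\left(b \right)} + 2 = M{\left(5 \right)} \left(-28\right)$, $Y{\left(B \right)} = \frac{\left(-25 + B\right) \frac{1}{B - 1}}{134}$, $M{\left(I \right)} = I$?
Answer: $\frac{47708801}{8997688620} \approx 0.0053023$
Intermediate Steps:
$Y{\left(B \right)} = \frac{-25 + B}{134 \left(-1 + B\right)}$ ($Y{\left(B \right)} = \frac{-25 + B}{-1 + B} \frac{1}{134} = \frac{-25 + B}{134 \left(-1 + B\right)}$)
$T{\left(E \right)} = 41 + E$
$V{\left(b \right)} = -142$ ($V{\left(b \right)} = -2 + 5 \left(-28\right) = -2 - 140 = -142$)
$\frac{Y{\left(125 \right)}}{T{\left(-123 \right)}} + \frac{V{\left(-170 \right)}}{-26415} = \frac{\frac{1}{134} \frac{1}{-1 + 125} \left(-25 + 125\right)}{41 - 123} - \frac{142}{-26415} = \frac{\frac{1}{134} \cdot \frac{1}{124} \cdot 100}{-82} - - \frac{142}{26415} = \frac{1}{134} \cdot \frac{1}{124} \cdot 100 \left(- \frac{1}{82}\right) + \frac{142}{26415} = \frac{25}{4154} \left(- \frac{1}{82}\right) + \frac{142}{26415} = - \frac{25}{340628} + \frac{142}{26415} = \frac{47708801}{8997688620}$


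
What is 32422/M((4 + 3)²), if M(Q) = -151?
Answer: -32422/151 ≈ -214.72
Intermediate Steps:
32422/M((4 + 3)²) = 32422/(-151) = 32422*(-1/151) = -32422/151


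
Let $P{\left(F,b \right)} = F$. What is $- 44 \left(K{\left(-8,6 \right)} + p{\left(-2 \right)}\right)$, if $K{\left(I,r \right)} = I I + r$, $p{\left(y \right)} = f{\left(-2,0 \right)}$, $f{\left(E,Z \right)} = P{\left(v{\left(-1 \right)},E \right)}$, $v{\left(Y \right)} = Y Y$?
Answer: $-3124$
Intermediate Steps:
$v{\left(Y \right)} = Y^{2}$
$f{\left(E,Z \right)} = 1$ ($f{\left(E,Z \right)} = \left(-1\right)^{2} = 1$)
$p{\left(y \right)} = 1$
$K{\left(I,r \right)} = r + I^{2}$ ($K{\left(I,r \right)} = I^{2} + r = r + I^{2}$)
$- 44 \left(K{\left(-8,6 \right)} + p{\left(-2 \right)}\right) = - 44 \left(\left(6 + \left(-8\right)^{2}\right) + 1\right) = - 44 \left(\left(6 + 64\right) + 1\right) = - 44 \left(70 + 1\right) = \left(-44\right) 71 = -3124$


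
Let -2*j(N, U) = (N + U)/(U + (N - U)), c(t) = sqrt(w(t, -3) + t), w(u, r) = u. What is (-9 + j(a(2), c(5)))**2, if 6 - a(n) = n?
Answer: (76 + sqrt(10))**2/64 ≈ 97.917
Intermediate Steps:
a(n) = 6 - n
c(t) = sqrt(2)*sqrt(t) (c(t) = sqrt(t + t) = sqrt(2*t) = sqrt(2)*sqrt(t))
j(N, U) = -(N + U)/(2*N) (j(N, U) = -(N + U)/(2*(U + (N - U))) = -(N + U)/(2*N))
(-9 + j(a(2), c(5)))**2 = (-9 + (-(6 - 1*2) - sqrt(2)*sqrt(5))/(2*(6 - 1*2)))**2 = (-9 + (-(6 - 2) - sqrt(10))/(2*(6 - 2)))**2 = (-9 + (1/2)*(-1*4 - sqrt(10))/4)**2 = (-9 + (1/2)*(1/4)*(-4 - sqrt(10)))**2 = (-9 + (-1/2 - sqrt(10)/8))**2 = (-19/2 - sqrt(10)/8)**2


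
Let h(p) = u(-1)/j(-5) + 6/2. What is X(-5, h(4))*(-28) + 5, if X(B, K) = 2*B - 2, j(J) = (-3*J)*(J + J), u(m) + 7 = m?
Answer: 341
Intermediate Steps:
u(m) = -7 + m
j(J) = -6*J² (j(J) = (-3*J)*(2*J) = -6*J²)
h(p) = 229/75 (h(p) = (-7 - 1)/((-6*(-5)²)) + 6/2 = -8/((-6*25)) + 6*(½) = -8/(-150) + 3 = -8*(-1/150) + 3 = 4/75 + 3 = 229/75)
X(B, K) = -2 + 2*B
X(-5, h(4))*(-28) + 5 = (-2 + 2*(-5))*(-28) + 5 = (-2 - 10)*(-28) + 5 = -12*(-28) + 5 = 336 + 5 = 341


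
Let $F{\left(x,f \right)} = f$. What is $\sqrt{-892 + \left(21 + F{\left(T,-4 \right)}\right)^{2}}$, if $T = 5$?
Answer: $3 i \sqrt{67} \approx 24.556 i$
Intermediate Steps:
$\sqrt{-892 + \left(21 + F{\left(T,-4 \right)}\right)^{2}} = \sqrt{-892 + \left(21 - 4\right)^{2}} = \sqrt{-892 + 17^{2}} = \sqrt{-892 + 289} = \sqrt{-603} = 3 i \sqrt{67}$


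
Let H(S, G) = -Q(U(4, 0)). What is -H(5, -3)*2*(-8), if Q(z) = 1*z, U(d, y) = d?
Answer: -64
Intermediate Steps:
Q(z) = z
H(S, G) = -4 (H(S, G) = -1*4 = -4)
-H(5, -3)*2*(-8) = -(-4*2)*(-8) = -(-8)*(-8) = -1*64 = -64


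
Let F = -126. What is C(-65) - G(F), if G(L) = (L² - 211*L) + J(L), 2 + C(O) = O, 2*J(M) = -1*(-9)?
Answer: -85067/2 ≈ -42534.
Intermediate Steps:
J(M) = 9/2 (J(M) = (-1*(-9))/2 = (½)*9 = 9/2)
C(O) = -2 + O
G(L) = 9/2 + L² - 211*L (G(L) = (L² - 211*L) + 9/2 = 9/2 + L² - 211*L)
C(-65) - G(F) = (-2 - 65) - (9/2 + (-126)² - 211*(-126)) = -67 - (9/2 + 15876 + 26586) = -67 - 1*84933/2 = -67 - 84933/2 = -85067/2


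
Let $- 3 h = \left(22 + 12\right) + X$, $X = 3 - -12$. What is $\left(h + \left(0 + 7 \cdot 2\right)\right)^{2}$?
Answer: $\frac{49}{9} \approx 5.4444$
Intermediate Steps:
$X = 15$ ($X = 3 + 12 = 15$)
$h = - \frac{49}{3}$ ($h = - \frac{\left(22 + 12\right) + 15}{3} = - \frac{34 + 15}{3} = \left(- \frac{1}{3}\right) 49 = - \frac{49}{3} \approx -16.333$)
$\left(h + \left(0 + 7 \cdot 2\right)\right)^{2} = \left(- \frac{49}{3} + \left(0 + 7 \cdot 2\right)\right)^{2} = \left(- \frac{49}{3} + \left(0 + 14\right)\right)^{2} = \left(- \frac{49}{3} + 14\right)^{2} = \left(- \frac{7}{3}\right)^{2} = \frac{49}{9}$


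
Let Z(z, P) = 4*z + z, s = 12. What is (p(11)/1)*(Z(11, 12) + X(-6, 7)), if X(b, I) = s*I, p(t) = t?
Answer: 1529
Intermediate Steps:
X(b, I) = 12*I
Z(z, P) = 5*z
(p(11)/1)*(Z(11, 12) + X(-6, 7)) = (11/1)*(5*11 + 12*7) = (11*1)*(55 + 84) = 11*139 = 1529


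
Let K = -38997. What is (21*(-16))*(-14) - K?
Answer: 43701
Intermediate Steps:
(21*(-16))*(-14) - K = (21*(-16))*(-14) - 1*(-38997) = -336*(-14) + 38997 = 4704 + 38997 = 43701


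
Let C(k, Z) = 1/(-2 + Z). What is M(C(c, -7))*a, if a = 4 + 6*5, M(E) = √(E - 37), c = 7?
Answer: 34*I*√334/3 ≈ 207.12*I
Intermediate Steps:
M(E) = √(-37 + E)
a = 34 (a = 4 + 30 = 34)
M(C(c, -7))*a = √(-37 + 1/(-2 - 7))*34 = √(-37 + 1/(-9))*34 = √(-37 - ⅑)*34 = √(-334/9)*34 = (I*√334/3)*34 = 34*I*√334/3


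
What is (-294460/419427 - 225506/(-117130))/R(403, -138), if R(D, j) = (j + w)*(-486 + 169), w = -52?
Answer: 30046602631/1479474196018650 ≈ 2.0309e-5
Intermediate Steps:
R(D, j) = 16484 - 317*j (R(D, j) = (j - 52)*(-486 + 169) = (-52 + j)*(-317) = 16484 - 317*j)
(-294460/419427 - 225506/(-117130))/R(403, -138) = (-294460/419427 - 225506/(-117130))/(16484 - 317*(-138)) = (-294460*1/419427 - 225506*(-1/117130))/(16484 + 43746) = (-294460/419427 + 112753/58565)/60230 = (30046602631/24563742255)*(1/60230) = 30046602631/1479474196018650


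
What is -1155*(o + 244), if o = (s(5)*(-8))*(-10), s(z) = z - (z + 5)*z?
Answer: 3876180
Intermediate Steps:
s(z) = z - z*(5 + z) (s(z) = z - (5 + z)*z = z - z*(5 + z))
o = -3600 (o = (-1*5*(4 + 5)*(-8))*(-10) = (-1*5*9*(-8))*(-10) = -45*(-8)*(-10) = 360*(-10) = -3600)
-1155*(o + 244) = -1155*(-3600 + 244) = -1155*(-3356) = 3876180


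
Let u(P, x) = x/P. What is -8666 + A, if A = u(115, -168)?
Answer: -996758/115 ≈ -8667.5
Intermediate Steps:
A = -168/115 ≈ -1.4609
-8666 + A = -8666 - 168/115 = -996758/115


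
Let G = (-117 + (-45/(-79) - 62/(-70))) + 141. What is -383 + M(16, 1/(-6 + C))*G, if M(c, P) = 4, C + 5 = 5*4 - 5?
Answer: -777459/2765 ≈ -281.18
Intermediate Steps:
C = 10 (C = -5 + (5*4 - 5) = -5 + (20 - 5) = -5 + 15 = 10)
G = 70384/2765 (G = (-117 + (-45*(-1/79) - 62*(-1/70))) + 141 = (-117 + (45/79 + 31/35)) + 141 = (-117 + 4024/2765) + 141 = -319481/2765 + 141 = 70384/2765 ≈ 25.455)
-383 + M(16, 1/(-6 + C))*G = -383 + 4*(70384/2765) = -383 + 281536/2765 = -777459/2765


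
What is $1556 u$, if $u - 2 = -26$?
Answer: $-37344$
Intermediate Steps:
$u = -24$ ($u = 2 - 26 = -24$)
$1556 u = 1556 \left(-24\right) = -37344$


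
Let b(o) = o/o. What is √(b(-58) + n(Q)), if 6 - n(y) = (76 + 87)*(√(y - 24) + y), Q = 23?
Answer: √(-3742 - 163*I) ≈ 1.332 - 61.186*I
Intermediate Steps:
b(o) = 1
n(y) = 6 - 163*y - 163*√(-24 + y) (n(y) = 6 - (76 + 87)*(√(y - 24) + y) = 6 - 163*(√(-24 + y) + y) = 6 - 163*(y + √(-24 + y)) = 6 - (163*y + 163*√(-24 + y)) = 6 + (-163*y - 163*√(-24 + y)) = 6 - 163*y - 163*√(-24 + y))
√(b(-58) + n(Q)) = √(1 + (6 - 163*23 - 163*√(-24 + 23))) = √(1 + (6 - 3749 - 163*I)) = √(1 + (-3743 - 163*I)) = √(-3742 - 163*I)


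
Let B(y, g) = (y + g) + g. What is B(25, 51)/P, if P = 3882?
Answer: 127/3882 ≈ 0.032715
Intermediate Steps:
B(y, g) = y + 2*g (B(y, g) = (g + y) + g = y + 2*g)
B(25, 51)/P = (25 + 2*51)/3882 = (25 + 102)*(1/3882) = 127*(1/3882) = 127/3882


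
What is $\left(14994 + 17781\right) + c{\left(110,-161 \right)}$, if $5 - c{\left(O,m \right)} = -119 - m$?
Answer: $32738$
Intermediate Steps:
$c{\left(O,m \right)} = 124 + m$ ($c{\left(O,m \right)} = 5 - \left(-119 - m\right) = 5 + \left(119 + m\right) = 124 + m$)
$\left(14994 + 17781\right) + c{\left(110,-161 \right)} = \left(14994 + 17781\right) + \left(124 - 161\right) = 32775 - 37 = 32738$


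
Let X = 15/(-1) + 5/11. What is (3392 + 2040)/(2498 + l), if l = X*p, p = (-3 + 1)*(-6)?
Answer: 29876/12779 ≈ 2.3379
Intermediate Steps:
X = -160/11 (X = 15*(-1) + 5*(1/11) = -15 + 5/11 = -160/11 ≈ -14.545)
p = 12 (p = -2*(-6) = 12)
l = -1920/11 (l = -160/11*12 = -1920/11 ≈ -174.55)
(3392 + 2040)/(2498 + l) = (3392 + 2040)/(2498 - 1920/11) = 5432/(25558/11) = 5432*(11/25558) = 29876/12779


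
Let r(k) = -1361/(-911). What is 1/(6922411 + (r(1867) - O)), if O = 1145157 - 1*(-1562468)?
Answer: 911/3839671407 ≈ 2.3726e-7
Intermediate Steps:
r(k) = 1361/911 (r(k) = -1361*(-1/911) = 1361/911)
O = 2707625 (O = 1145157 + 1562468 = 2707625)
1/(6922411 + (r(1867) - O)) = 1/(6922411 + (1361/911 - 1*2707625)) = 1/(6922411 + (1361/911 - 2707625)) = 1/(6922411 - 2466645014/911) = 1/(3839671407/911) = 911/3839671407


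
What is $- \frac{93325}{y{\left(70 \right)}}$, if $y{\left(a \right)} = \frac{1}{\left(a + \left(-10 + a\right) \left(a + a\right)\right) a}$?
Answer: $-55332392500$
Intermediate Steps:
$y{\left(a \right)} = \frac{1}{a \left(a + 2 a \left(-10 + a\right)\right)}$ ($y{\left(a \right)} = \frac{1}{\left(a + \left(-10 + a\right) 2 a\right) a} = \frac{1}{\left(a + 2 a \left(-10 + a\right)\right) a} = \frac{1}{a \left(a + 2 a \left(-10 + a\right)\right)}$)
$- \frac{93325}{y{\left(70 \right)}} = - \frac{93325}{\frac{1}{4900} \frac{1}{-19 + 2 \cdot 70}} = - \frac{93325}{\frac{1}{4900} \frac{1}{-19 + 140}} = - \frac{93325}{\frac{1}{4900} \cdot \frac{1}{121}} = - 93325 \frac{1}{\frac{1}{592900}} = \left(-93325\right) 592900 = -55332392500$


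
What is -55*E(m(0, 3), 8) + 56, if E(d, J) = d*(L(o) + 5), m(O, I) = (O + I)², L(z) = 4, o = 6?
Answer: -4399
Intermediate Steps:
m(O, I) = (I + O)²
E(d, J) = 9*d (E(d, J) = d*(4 + 5) = d*9 = 9*d)
-55*E(m(0, 3), 8) + 56 = -495*(3 + 0)² + 56 = -495*3² + 56 = -495*9 + 56 = -55*81 + 56 = -4455 + 56 = -4399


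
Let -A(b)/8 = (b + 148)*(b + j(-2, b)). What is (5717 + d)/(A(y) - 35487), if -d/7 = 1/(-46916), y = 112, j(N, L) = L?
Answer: -268218779/23524010812 ≈ -0.011402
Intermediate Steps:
d = 7/46916 (d = -7/(-46916) = -7*(-1/46916) = 7/46916 ≈ 0.00014920)
A(b) = -16*b*(148 + b) (A(b) = -8*(b + 148)*(b + b) = -8*(148 + b)*2*b = -16*b*(148 + b))
(5717 + d)/(A(y) - 35487) = (5717 + 7/46916)/(16*112*(-148 - 1*112) - 35487) = 268218779/(46916*(16*112*(-148 - 112) - 35487)) = 268218779/(46916*(16*112*(-260) - 35487)) = 268218779/(46916*(-465920 - 35487)) = (268218779/46916)/(-501407) = (268218779/46916)*(-1/501407) = -268218779/23524010812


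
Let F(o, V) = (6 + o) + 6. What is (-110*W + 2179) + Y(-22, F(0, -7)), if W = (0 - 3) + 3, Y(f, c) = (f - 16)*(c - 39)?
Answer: 3205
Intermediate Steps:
F(o, V) = 12 + o
Y(f, c) = (-39 + c)*(-16 + f) (Y(f, c) = (-16 + f)*(-39 + c) = (-39 + c)*(-16 + f))
W = 0 (W = -3 + 3 = 0)
(-110*W + 2179) + Y(-22, F(0, -7)) = (-110*0 + 2179) + (624 - 39*(-22) - 16*(12 + 0) + (12 + 0)*(-22)) = (0 + 2179) + (624 + 858 - 16*12 + 12*(-22)) = 2179 + (624 + 858 - 192 - 264) = 2179 + 1026 = 3205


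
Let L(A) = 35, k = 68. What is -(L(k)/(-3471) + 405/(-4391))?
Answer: 1559440/15241161 ≈ 0.10232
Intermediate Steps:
-(L(k)/(-3471) + 405/(-4391)) = -(35/(-3471) + 405/(-4391)) = -(35*(-1/3471) + 405*(-1/4391)) = -(-35/3471 - 405/4391) = -1*(-1559440/15241161) = 1559440/15241161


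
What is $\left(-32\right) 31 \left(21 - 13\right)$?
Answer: $-7936$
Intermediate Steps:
$\left(-32\right) 31 \left(21 - 13\right) = \left(-992\right) 8 = -7936$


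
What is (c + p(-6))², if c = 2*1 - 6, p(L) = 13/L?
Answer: 1369/36 ≈ 38.028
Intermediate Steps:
c = -4 (c = 2 - 6 = -4)
(c + p(-6))² = (-4 + 13/(-6))² = (-4 + 13*(-⅙))² = (-4 - 13/6)² = (-37/6)² = 1369/36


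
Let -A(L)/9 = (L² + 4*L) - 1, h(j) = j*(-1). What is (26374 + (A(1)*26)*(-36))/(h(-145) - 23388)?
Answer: -60070/23243 ≈ -2.5844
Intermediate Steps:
h(j) = -j
A(L) = 9 - 36*L - 9*L² (A(L) = -9*((L² + 4*L) - 1) = -9*(-1 + L² + 4*L) = 9 - 36*L - 9*L²)
(26374 + (A(1)*26)*(-36))/(h(-145) - 23388) = (26374 + ((9 - 36*1 - 9*1²)*26)*(-36))/(-1*(-145) - 23388) = (26374 + ((9 - 36 - 9*1)*26)*(-36))/(145 - 23388) = (26374 + ((9 - 36 - 9)*26)*(-36))/(-23243) = (26374 - 36*26*(-36))*(-1/23243) = (26374 - 936*(-36))*(-1/23243) = (26374 + 33696)*(-1/23243) = 60070*(-1/23243) = -60070/23243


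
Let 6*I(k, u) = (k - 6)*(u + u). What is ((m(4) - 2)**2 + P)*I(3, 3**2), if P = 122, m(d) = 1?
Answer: -1107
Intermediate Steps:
I(k, u) = u*(-6 + k)/3 (I(k, u) = ((k - 6)*(u + u))/6 = ((-6 + k)*(2*u))/6 = (2*u*(-6 + k))/6 = u*(-6 + k)/3)
((m(4) - 2)**2 + P)*I(3, 3**2) = ((1 - 2)**2 + 122)*((1/3)*3**2*(-6 + 3)) = ((-1)**2 + 122)*((1/3)*9*(-3)) = (1 + 122)*(-9) = 123*(-9) = -1107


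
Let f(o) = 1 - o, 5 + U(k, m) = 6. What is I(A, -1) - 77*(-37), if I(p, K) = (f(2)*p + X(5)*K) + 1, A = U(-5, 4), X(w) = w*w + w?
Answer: 2819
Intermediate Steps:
X(w) = w + w**2 (X(w) = w**2 + w = w + w**2)
U(k, m) = 1 (U(k, m) = -5 + 6 = 1)
A = 1
I(p, K) = 1 - p + 30*K (I(p, K) = ((1 - 1*2)*p + (5*(1 + 5))*K) + 1 = ((1 - 2)*p + (5*6)*K) + 1 = (-p + 30*K) + 1 = 1 - p + 30*K)
I(A, -1) - 77*(-37) = (1 - 1*1 + 30*(-1)) - 77*(-37) = (1 - 1 - 30) + 2849 = -30 + 2849 = 2819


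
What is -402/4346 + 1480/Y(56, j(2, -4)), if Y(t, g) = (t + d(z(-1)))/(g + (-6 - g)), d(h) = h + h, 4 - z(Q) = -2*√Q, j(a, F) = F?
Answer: -77236617/558461 + 2220*I/257 ≈ -138.3 + 8.6381*I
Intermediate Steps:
z(Q) = 4 + 2*√Q (z(Q) = 4 - (-2)*√Q = 4 + 2*√Q)
d(h) = 2*h
Y(t, g) = -4/3 - 2*I/3 - t/6 (Y(t, g) = (t + 2*(4 + 2*√(-1)))/(g + (-6 - g)) = (t + 2*(4 + 2*I))/(-6) = (t + (8 + 4*I))*(-⅙) = (8 + t + 4*I)*(-⅙) = -4/3 - 2*I/3 - t/6)
-402/4346 + 1480/Y(56, j(2, -4)) = -402/4346 + 1480/(-4/3 - 2*I/3 - ⅙*56) = -402*1/4346 + 1480/(-4/3 - 2*I/3 - 28/3) = -201/2173 + 1480/(-32/3 - 2*I/3) = -201/2173 + 1480*(9*(-32/3 + 2*I/3)/1028) = -201/2173 + 3330*(-32/3 + 2*I/3)/257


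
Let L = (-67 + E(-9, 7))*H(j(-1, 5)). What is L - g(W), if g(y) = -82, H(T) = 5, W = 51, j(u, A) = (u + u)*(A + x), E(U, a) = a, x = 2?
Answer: -218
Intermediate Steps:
j(u, A) = 2*u*(2 + A) (j(u, A) = (u + u)*(A + 2) = (2*u)*(2 + A) = 2*u*(2 + A))
L = -300 (L = (-67 + 7)*5 = -60*5 = -300)
L - g(W) = -300 - 1*(-82) = -300 + 82 = -218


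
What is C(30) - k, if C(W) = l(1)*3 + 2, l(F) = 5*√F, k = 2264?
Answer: -2247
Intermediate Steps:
C(W) = 17 (C(W) = (5*√1)*3 + 2 = (5*1)*3 + 2 = 5*3 + 2 = 15 + 2 = 17)
C(30) - k = 17 - 1*2264 = 17 - 2264 = -2247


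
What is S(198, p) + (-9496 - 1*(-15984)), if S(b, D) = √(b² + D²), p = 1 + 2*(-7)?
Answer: 6488 + √39373 ≈ 6686.4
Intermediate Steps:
p = -13 (p = 1 - 14 = -13)
S(b, D) = √(D² + b²)
S(198, p) + (-9496 - 1*(-15984)) = √((-13)² + 198²) + (-9496 - 1*(-15984)) = √(169 + 39204) + (-9496 + 15984) = √39373 + 6488 = 6488 + √39373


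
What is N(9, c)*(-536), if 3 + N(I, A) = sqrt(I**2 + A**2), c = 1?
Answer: 1608 - 536*sqrt(82) ≈ -3245.7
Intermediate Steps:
N(I, A) = -3 + sqrt(A**2 + I**2) (N(I, A) = -3 + sqrt(I**2 + A**2) = -3 + sqrt(A**2 + I**2))
N(9, c)*(-536) = (-3 + sqrt(1**2 + 9**2))*(-536) = (-3 + sqrt(1 + 81))*(-536) = (-3 + sqrt(82))*(-536) = 1608 - 536*sqrt(82)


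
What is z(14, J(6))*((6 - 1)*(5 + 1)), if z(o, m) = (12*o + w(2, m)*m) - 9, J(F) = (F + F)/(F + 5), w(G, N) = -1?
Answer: 52110/11 ≈ 4737.3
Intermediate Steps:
J(F) = 2*F/(5 + F) (J(F) = (2*F)/(5 + F) = 2*F/(5 + F))
z(o, m) = -9 - m + 12*o (z(o, m) = (12*o - m) - 9 = (-m + 12*o) - 9 = -9 - m + 12*o)
z(14, J(6))*((6 - 1)*(5 + 1)) = (-9 - 2*6/(5 + 6) + 12*14)*((6 - 1)*(5 + 1)) = (-9 - 2*6/11 + 168)*(5*6) = (-9 - 2*6/11 + 168)*30 = (-9 - 1*12/11 + 168)*30 = (-9 - 12/11 + 168)*30 = (1737/11)*30 = 52110/11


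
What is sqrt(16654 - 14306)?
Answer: 2*sqrt(587) ≈ 48.456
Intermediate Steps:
sqrt(16654 - 14306) = sqrt(2348) = 2*sqrt(587)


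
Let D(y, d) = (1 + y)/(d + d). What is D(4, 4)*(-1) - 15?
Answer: -125/8 ≈ -15.625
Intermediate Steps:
D(y, d) = (1 + y)/(2*d) (D(y, d) = (1 + y)/((2*d)) = (1 + y)*(1/(2*d)) = (1 + y)/(2*d))
D(4, 4)*(-1) - 15 = ((½)*(1 + 4)/4)*(-1) - 15 = ((½)*(¼)*5)*(-1) - 15 = (5/8)*(-1) - 15 = -5/8 - 15 = -125/8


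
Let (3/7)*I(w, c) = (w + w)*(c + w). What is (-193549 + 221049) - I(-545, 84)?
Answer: -3434930/3 ≈ -1.1450e+6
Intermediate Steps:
I(w, c) = 14*w*(c + w)/3 (I(w, c) = 7*((w + w)*(c + w))/3 = 7*((2*w)*(c + w))/3 = 7*(2*w*(c + w))/3 = 14*w*(c + w)/3)
(-193549 + 221049) - I(-545, 84) = (-193549 + 221049) - 14*(-545)*(84 - 545)/3 = 27500 - 14*(-545)*(-461)/3 = 27500 - 1*3517430/3 = 27500 - 3517430/3 = -3434930/3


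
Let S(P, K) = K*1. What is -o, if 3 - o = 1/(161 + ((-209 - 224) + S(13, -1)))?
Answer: -820/273 ≈ -3.0037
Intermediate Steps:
S(P, K) = K
o = 820/273 (o = 3 - 1/(161 + ((-209 - 224) - 1)) = 3 - 1/(161 + (-433 - 1)) = 3 - 1/(161 - 434) = 3 - 1/(-273) = 3 - 1*(-1/273) = 3 + 1/273 = 820/273 ≈ 3.0037)
-o = -1*820/273 = -820/273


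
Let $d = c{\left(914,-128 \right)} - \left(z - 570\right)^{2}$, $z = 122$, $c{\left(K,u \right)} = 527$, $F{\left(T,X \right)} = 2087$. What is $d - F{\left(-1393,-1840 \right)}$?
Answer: $-202264$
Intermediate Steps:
$d = -200177$ ($d = 527 - \left(122 - 570\right)^{2} = 527 - \left(-448\right)^{2} = 527 - 200704 = -200177$)
$d - F{\left(-1393,-1840 \right)} = -200177 - 2087 = -202264$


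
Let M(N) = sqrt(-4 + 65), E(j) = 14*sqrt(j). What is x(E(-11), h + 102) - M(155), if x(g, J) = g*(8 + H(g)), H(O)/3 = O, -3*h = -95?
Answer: -6468 - sqrt(61) + 112*I*sqrt(11) ≈ -6475.8 + 371.46*I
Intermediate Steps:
h = 95/3 (h = -1/3*(-95) = 95/3 ≈ 31.667)
M(N) = sqrt(61)
H(O) = 3*O
x(g, J) = g*(8 + 3*g)
x(E(-11), h + 102) - M(155) = (14*sqrt(-11))*(8 + 3*(14*sqrt(-11))) - sqrt(61) = (14*(I*sqrt(11)))*(8 + 3*(14*(I*sqrt(11)))) - sqrt(61) = (14*I*sqrt(11))*(8 + 3*(14*I*sqrt(11))) - sqrt(61) = (14*I*sqrt(11))*(8 + 42*I*sqrt(11)) - sqrt(61) = 14*I*sqrt(11)*(8 + 42*I*sqrt(11)) - sqrt(61) = -sqrt(61) + 14*I*sqrt(11)*(8 + 42*I*sqrt(11))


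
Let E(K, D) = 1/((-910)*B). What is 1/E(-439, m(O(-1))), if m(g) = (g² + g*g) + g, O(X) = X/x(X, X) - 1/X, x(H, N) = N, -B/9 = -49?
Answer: -401310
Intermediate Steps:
B = 441 (B = -9*(-49) = 441)
O(X) = 1 - 1/X (O(X) = X/X - 1/X = 1 - 1/X)
m(g) = g + 2*g² (m(g) = (g² + g²) + g = 2*g² + g = g + 2*g²)
E(K, D) = -1/401310 (E(K, D) = 1/(-910*441) = -1/910*1/441 = -1/401310)
1/E(-439, m(O(-1))) = 1/(-1/401310) = -401310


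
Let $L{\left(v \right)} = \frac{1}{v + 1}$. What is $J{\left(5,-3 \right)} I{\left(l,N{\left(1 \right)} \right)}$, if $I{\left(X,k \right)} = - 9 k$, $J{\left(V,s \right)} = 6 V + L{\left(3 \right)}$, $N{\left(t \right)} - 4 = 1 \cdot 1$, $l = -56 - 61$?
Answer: $- \frac{5445}{4} \approx -1361.3$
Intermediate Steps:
$L{\left(v \right)} = \frac{1}{1 + v}$
$l = -117$ ($l = -56 - 61 = -117$)
$N{\left(t \right)} = 5$ ($N{\left(t \right)} = 4 + 1 \cdot 1 = 4 + 1 = 5$)
$J{\left(V,s \right)} = \frac{1}{4} + 6 V$ ($J{\left(V,s \right)} = 6 V + \frac{1}{1 + 3} = 6 V + \frac{1}{4} = \frac{1}{4} + 6 V$)
$J{\left(5,-3 \right)} I{\left(l,N{\left(1 \right)} \right)} = \left(\frac{1}{4} + 6 \cdot 5\right) \left(\left(-9\right) 5\right) = \left(\frac{1}{4} + 30\right) \left(-45\right) = \frac{121}{4} \left(-45\right) = - \frac{5445}{4}$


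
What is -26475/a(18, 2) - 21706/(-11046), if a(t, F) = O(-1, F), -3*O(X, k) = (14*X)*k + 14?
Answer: -62644619/11046 ≈ -5671.3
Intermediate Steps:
O(X, k) = -14/3 - 14*X*k/3 (O(X, k) = -((14*X)*k + 14)/3 = -(14*X*k + 14)/3 = -(14 + 14*X*k)/3 = -14/3 - 14*X*k/3)
a(t, F) = -14/3 + 14*F/3 (a(t, F) = -14/3 - 14/3*(-1)*F = -14/3 + 14*F/3)
-26475/a(18, 2) - 21706/(-11046) = -26475/(-14/3 + (14/3)*2) - 21706/(-11046) = -26475/(-14/3 + 28/3) - 21706*(-1/11046) = -26475/14/3 + 10853/5523 = -26475*3/14 + 10853/5523 = -79425/14 + 10853/5523 = -62644619/11046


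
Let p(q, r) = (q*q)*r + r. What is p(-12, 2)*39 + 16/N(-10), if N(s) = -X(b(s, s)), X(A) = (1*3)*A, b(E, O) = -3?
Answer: 101806/9 ≈ 11312.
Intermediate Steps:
p(q, r) = r + r*q² (p(q, r) = q²*r + r = r*q² + r = r + r*q²)
X(A) = 3*A
N(s) = 9 (N(s) = -3*(-3) = -1*(-9) = 9)
p(-12, 2)*39 + 16/N(-10) = (2*(1 + (-12)²))*39 + 16/9 = (2*(1 + 144))*39 + 16*(⅑) = (2*145)*39 + 16/9 = 290*39 + 16/9 = 11310 + 16/9 = 101806/9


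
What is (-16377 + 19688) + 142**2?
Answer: 23475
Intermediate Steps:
(-16377 + 19688) + 142**2 = 3311 + 20164 = 23475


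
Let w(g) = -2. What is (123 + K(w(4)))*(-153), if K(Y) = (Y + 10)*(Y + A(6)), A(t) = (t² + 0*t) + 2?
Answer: -62883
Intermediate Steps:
A(t) = 2 + t² (A(t) = (t² + 0) + 2 = t² + 2 = 2 + t²)
K(Y) = (10 + Y)*(38 + Y) (K(Y) = (Y + 10)*(Y + (2 + 6²)) = (10 + Y)*(Y + (2 + 36)) = (10 + Y)*(Y + 38) = (10 + Y)*(38 + Y))
(123 + K(w(4)))*(-153) = (123 + (380 + (-2)² + 48*(-2)))*(-153) = (123 + (380 + 4 - 96))*(-153) = (123 + 288)*(-153) = 411*(-153) = -62883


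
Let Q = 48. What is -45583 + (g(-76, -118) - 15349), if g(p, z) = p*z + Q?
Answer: -51916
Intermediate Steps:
g(p, z) = 48 + p*z (g(p, z) = p*z + 48 = 48 + p*z)
-45583 + (g(-76, -118) - 15349) = -45583 + ((48 - 76*(-118)) - 15349) = -45583 + ((48 + 8968) - 15349) = -45583 + (9016 - 15349) = -45583 - 6333 = -51916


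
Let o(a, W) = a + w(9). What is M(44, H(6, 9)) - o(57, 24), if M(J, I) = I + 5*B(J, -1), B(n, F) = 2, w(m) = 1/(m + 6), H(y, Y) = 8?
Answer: -586/15 ≈ -39.067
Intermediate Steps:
w(m) = 1/(6 + m)
o(a, W) = 1/15 + a (o(a, W) = a + 1/(6 + 9) = a + 1/15 = 1/15 + a)
M(J, I) = 10 + I (M(J, I) = I + 5*2 = I + 10 = 10 + I)
M(44, H(6, 9)) - o(57, 24) = (10 + 8) - (1/15 + 57) = 18 - 1*856/15 = 18 - 856/15 = -586/15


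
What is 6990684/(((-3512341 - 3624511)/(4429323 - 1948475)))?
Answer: -4335706105008/1784213 ≈ -2.4300e+6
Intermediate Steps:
6990684/(((-3512341 - 3624511)/(4429323 - 1948475))) = 6990684/((-7136852/2480848)) = 6990684/((-7136852*1/2480848)) = 6990684/(-1784213/620212) = 6990684*(-620212/1784213) = -4335706105008/1784213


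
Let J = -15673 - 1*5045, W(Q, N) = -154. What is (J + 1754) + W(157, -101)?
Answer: -19118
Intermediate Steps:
J = -20718 (J = -15673 - 5045 = -20718)
(J + 1754) + W(157, -101) = (-20718 + 1754) - 154 = -18964 - 154 = -19118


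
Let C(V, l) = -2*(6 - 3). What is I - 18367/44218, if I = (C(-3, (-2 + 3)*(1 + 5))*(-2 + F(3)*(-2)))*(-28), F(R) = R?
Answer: -59447359/44218 ≈ -1344.4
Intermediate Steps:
C(V, l) = -6 (C(V, l) = -2*3 = -6)
I = -1344 (I = -6*(-2 + 3*(-2))*(-28) = -6*(-2 - 6)*(-28) = -6*(-8)*(-28) = 48*(-28) = -1344)
I - 18367/44218 = -1344 - 18367/44218 = -59447359/44218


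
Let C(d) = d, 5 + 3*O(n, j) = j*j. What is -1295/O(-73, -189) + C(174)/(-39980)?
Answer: -40384221/356981420 ≈ -0.11313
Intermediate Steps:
O(n, j) = -5/3 + j²/3 (O(n, j) = -5/3 + (j*j)/3 = -5/3 + j²/3)
-1295/O(-73, -189) + C(174)/(-39980) = -1295/(-5/3 + (⅓)*(-189)²) + 174/(-39980) = -1295/(-5/3 + (⅓)*35721) + 174*(-1/39980) = -1295/(-5/3 + 11907) - 87/19990 = -1295/35716/3 - 87/19990 = -1295*3/35716 - 87/19990 = -3885/35716 - 87/19990 = -40384221/356981420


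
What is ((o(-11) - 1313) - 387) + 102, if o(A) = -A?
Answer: -1587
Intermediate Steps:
((o(-11) - 1313) - 387) + 102 = ((-1*(-11) - 1313) - 387) + 102 = ((11 - 1313) - 387) + 102 = (-1302 - 387) + 102 = -1689 + 102 = -1587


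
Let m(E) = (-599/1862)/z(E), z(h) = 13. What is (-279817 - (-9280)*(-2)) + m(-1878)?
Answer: -7222514261/24206 ≈ -2.9838e+5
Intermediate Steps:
m(E) = -599/24206 (m(E) = -599/1862/13 = -599*1/1862*(1/13) = -599/1862*1/13 = -599/24206)
(-279817 - (-9280)*(-2)) + m(-1878) = (-279817 - (-9280)*(-2)) - 599/24206 = (-279817 - 1*18560) - 599/24206 = (-279817 - 18560) - 599/24206 = -298377 - 599/24206 = -7222514261/24206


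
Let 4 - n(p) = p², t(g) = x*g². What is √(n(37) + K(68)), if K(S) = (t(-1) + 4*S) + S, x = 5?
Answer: 2*I*√255 ≈ 31.937*I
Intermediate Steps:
t(g) = 5*g²
K(S) = 5 + 5*S (K(S) = (5*(-1)² + 4*S) + S = (5*1 + 4*S) + S = (5 + 4*S) + S = 5 + 5*S)
n(p) = 4 - p²
√(n(37) + K(68)) = √((4 - 1*37²) + (5 + 5*68)) = √((4 - 1*1369) + (5 + 340)) = √((4 - 1369) + 345) = √(-1365 + 345) = √(-1020) = 2*I*√255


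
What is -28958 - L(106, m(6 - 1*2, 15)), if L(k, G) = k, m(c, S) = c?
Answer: -29064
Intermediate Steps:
-28958 - L(106, m(6 - 1*2, 15)) = -28958 - 1*106 = -28958 - 106 = -29064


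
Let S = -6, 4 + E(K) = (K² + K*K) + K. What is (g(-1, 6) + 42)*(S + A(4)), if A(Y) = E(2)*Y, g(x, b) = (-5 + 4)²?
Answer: 774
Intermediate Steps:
E(K) = -4 + K + 2*K² (E(K) = -4 + ((K² + K*K) + K) = -4 + ((K² + K²) + K) = -4 + (2*K² + K) = -4 + (K + 2*K²) = -4 + K + 2*K²)
g(x, b) = 1 (g(x, b) = (-1)² = 1)
A(Y) = 6*Y (A(Y) = (-4 + 2 + 2*2²)*Y = (-4 + 2 + 2*4)*Y = (-4 + 2 + 8)*Y = 6*Y)
(g(-1, 6) + 42)*(S + A(4)) = (1 + 42)*(-6 + 6*4) = 43*(-6 + 24) = 43*18 = 774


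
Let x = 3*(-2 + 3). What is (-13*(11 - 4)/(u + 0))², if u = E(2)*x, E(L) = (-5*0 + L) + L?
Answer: 8281/144 ≈ 57.507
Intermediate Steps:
x = 3 (x = 3*1 = 3)
E(L) = 2*L (E(L) = (0 + L) + L = L + L = 2*L)
u = 12 (u = (2*2)*3 = 4*3 = 12)
(-13*(11 - 4)/(u + 0))² = (-13*(11 - 4)/(12 + 0))² = (-91/12)² = 8281/144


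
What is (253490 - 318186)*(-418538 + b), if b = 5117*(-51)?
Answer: 43961255480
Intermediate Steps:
b = -260967
(253490 - 318186)*(-418538 + b) = (253490 - 318186)*(-418538 - 260967) = -64696*(-679505) = 43961255480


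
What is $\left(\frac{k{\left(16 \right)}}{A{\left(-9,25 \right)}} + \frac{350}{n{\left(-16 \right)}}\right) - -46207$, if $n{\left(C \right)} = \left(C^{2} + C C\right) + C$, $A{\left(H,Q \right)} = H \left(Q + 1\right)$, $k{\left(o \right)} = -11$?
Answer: $\frac{1340764151}{29016} \approx 46208.0$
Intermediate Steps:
$A{\left(H,Q \right)} = H \left(1 + Q\right)$
$n{\left(C \right)} = C + 2 C^{2}$ ($n{\left(C \right)} = \left(C^{2} + C^{2}\right) + C = 2 C^{2} + C = C + 2 C^{2}$)
$\left(\frac{k{\left(16 \right)}}{A{\left(-9,25 \right)}} + \frac{350}{n{\left(-16 \right)}}\right) - -46207 = \left(- \frac{11}{\left(-9\right) \left(1 + 25\right)} + \frac{350}{\left(-16\right) \left(1 + 2 \left(-16\right)\right)}\right) - -46207 = \left(- \frac{11}{\left(-9\right) 26} + \frac{350}{\left(-16\right) \left(1 - 32\right)}\right) + 46207 = \left(- \frac{11}{-234} + \frac{350}{\left(-16\right) \left(-31\right)}\right) + 46207 = \left(\left(-11\right) \left(- \frac{1}{234}\right) + \frac{350}{496}\right) + 46207 = \left(\frac{11}{234} + 350 \cdot \frac{1}{496}\right) + 46207 = \left(\frac{11}{234} + \frac{175}{248}\right) + 46207 = \frac{21839}{29016} + 46207 = \frac{1340764151}{29016}$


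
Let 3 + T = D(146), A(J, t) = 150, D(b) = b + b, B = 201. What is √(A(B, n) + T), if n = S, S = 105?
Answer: √439 ≈ 20.952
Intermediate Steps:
n = 105
D(b) = 2*b
T = 289 (T = -3 + 2*146 = -3 + 292 = 289)
√(A(B, n) + T) = √(150 + 289) = √439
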